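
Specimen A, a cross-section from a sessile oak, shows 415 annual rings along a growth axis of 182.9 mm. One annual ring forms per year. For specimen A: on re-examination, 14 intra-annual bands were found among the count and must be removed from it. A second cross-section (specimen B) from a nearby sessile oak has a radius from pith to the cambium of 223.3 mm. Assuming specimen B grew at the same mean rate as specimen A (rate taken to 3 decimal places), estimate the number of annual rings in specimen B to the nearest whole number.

490 annual rings

Specimen A: correcting the raw count gives 415 − 14 = 401 true annual rings.
A: Extension rate ≈ 182.9 / 401 = 0.456 mm/year.
For B, 223.3 / 0.456 = 489.69 years ≈ 490 annual rings.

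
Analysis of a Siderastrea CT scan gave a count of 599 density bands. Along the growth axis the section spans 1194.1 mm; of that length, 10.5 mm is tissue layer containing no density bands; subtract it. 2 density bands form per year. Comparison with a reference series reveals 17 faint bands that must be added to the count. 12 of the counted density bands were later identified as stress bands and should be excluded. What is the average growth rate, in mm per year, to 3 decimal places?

3.919 mm per year

After corrections the count is 599 − 12 + 17 = 604 density bands.
With 2 density bands per year, 604 / 2 = 302 years.
Net length = 1194.1 − 10.5 = 1183.6 mm.
Mean rate = 1183.6 mm / 302 years ≈ 3.919 mm per year.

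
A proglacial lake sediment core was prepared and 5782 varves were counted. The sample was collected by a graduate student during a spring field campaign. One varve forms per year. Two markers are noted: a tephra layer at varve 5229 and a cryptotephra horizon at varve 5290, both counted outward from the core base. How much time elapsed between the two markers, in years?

61 years

Separation: 5290 − 5229 = 61 varves.
At one varve per year, 61 years elapsed between them.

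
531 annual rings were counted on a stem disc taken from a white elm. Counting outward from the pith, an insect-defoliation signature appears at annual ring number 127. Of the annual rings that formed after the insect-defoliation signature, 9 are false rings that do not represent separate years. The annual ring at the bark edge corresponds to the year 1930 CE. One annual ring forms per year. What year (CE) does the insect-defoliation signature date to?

1535 CE

531 − 127 = 404 annual rings lie beyond the insect-defoliation signature toward the bark edge.
404 − 9 false = 395 true annual rings after the insect-defoliation signature.
Counting back 395 years from 1930 CE places the insect-defoliation signature in 1930 − 395 = 1535 CE.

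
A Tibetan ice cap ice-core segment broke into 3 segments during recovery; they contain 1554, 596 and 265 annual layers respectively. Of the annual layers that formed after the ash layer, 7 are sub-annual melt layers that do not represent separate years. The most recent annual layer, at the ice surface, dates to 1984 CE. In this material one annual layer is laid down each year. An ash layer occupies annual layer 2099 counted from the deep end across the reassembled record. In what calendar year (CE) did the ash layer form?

Total annual layers = 1554 + 596 + 265 = 2415.
2415 − 2099 = 316 annual layers lie beyond the ash layer toward the ice surface.
Removing the 7 false annual layers leaves 316 − 7 = 309 true annual layers beyond the ash layer.
Counting back 309 years from 1984 CE places the ash layer in 1984 − 309 = 1675 CE.

1675 CE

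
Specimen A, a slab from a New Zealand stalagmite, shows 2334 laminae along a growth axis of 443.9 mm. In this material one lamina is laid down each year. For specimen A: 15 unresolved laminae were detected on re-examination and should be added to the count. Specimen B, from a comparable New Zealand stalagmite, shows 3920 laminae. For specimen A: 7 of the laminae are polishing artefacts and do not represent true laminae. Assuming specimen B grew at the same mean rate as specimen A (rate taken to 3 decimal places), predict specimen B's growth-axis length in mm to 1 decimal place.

744.8 mm

Specimen A: correcting the raw count gives 2334 − 7 + 15 = 2342 true laminae.
A: Extension rate ≈ 443.9 / 2342 = 0.190 mm per year.
For B, 0.190 mm/year × 3920 years = 744.8 mm.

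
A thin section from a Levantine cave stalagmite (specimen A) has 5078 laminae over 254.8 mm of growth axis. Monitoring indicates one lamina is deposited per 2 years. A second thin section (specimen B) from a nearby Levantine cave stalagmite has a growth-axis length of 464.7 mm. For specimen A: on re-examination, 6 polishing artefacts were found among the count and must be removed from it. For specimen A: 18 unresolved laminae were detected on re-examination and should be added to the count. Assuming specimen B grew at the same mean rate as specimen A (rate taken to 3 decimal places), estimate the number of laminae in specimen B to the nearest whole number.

Specimen A: correcting the raw count gives 5078 − 6 + 18 = 5090 true laminae.
Specimen A: multiplying by 2 years per lamina: 5090 × 2 = 10180 years.
A: Extension rate ≈ 254.8 / 10180 = 0.025 mm/yr.
Specimen B: 464.7 mm / 0.025 mm per year = 18588.00 years; at 2 years per lamina that is 18588.00 / 2 ≈ 9294 laminae.

9294 laminae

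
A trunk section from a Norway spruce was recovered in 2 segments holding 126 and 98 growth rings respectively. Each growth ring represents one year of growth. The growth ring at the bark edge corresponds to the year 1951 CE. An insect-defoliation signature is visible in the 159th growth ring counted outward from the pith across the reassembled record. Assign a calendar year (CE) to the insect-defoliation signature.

Total growth rings = 126 + 98 = 224.
Between growth ring 159 and the bark edge there are 224 − 159 = 65 growth rings.
1951 − 65 = 1886 CE.

1886 CE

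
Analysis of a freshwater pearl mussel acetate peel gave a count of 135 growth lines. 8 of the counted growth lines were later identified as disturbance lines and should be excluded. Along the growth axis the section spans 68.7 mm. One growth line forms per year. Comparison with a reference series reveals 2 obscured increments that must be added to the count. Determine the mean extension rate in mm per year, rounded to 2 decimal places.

0.53 mm per year

After corrections the count is 135 − 8 + 2 = 129 growth lines.
68.7 mm over 129 years gives 68.7 / 129 ≈ 0.53 mm per year.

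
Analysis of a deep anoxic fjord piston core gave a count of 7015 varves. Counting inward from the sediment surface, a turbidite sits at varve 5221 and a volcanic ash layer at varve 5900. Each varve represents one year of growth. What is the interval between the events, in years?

Separation: 5900 − 5221 = 679 varves.
That is 679 years at one varve per year.

679 years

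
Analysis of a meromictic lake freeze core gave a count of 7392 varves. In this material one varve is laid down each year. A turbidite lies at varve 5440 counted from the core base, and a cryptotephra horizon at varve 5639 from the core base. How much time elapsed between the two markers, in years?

Separation: 5639 − 5440 = 199 varves.
At one varve per year, 199 years elapsed between them.

199 years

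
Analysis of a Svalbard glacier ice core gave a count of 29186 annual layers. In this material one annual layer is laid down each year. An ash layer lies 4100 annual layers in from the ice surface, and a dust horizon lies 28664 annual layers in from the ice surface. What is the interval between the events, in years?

24564 yr

The two markers are separated by 28664 − 4100 = 24564 annual layers.
One annual layer per year makes the interval 24564 years.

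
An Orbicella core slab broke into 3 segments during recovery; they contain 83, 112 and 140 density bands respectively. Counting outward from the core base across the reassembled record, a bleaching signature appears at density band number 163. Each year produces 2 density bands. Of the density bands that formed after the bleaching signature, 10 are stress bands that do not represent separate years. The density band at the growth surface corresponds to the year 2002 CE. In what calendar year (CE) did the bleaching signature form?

Total density bands = 83 + 112 + 140 = 335.
335 − 163 = 172 density bands lie beyond the bleaching signature toward the growth surface.
172 − 10 false = 162 true density bands after the bleaching signature.
162 density bands at 2 per year is 162 / 2 = 81 years.
2002 − 81 = 1921 CE.

1921 CE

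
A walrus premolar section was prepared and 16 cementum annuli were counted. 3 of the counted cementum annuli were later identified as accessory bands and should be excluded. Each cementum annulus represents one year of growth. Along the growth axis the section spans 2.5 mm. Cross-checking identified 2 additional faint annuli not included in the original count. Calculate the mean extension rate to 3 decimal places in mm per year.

0.167 mm per year

Adjusted count: 16 − 3 + 2 = 15 cementum annuli.
Extension rate ≈ 2.5 / 15 = 0.167 mm per year.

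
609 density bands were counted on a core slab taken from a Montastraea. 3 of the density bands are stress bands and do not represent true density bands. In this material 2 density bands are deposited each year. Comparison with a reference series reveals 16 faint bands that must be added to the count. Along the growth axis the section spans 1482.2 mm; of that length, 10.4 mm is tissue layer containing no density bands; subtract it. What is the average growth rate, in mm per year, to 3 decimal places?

After corrections the count is 609 − 3 + 16 = 622 density bands.
622 density bands at 2 per year is 622 / 2 = 311 years.
The growth record spans 1482.2 − 10.4 = 1471.8 mm.
Extension rate ≈ 1471.8 / 311 = 4.732 mm per year.

4.732 mm per year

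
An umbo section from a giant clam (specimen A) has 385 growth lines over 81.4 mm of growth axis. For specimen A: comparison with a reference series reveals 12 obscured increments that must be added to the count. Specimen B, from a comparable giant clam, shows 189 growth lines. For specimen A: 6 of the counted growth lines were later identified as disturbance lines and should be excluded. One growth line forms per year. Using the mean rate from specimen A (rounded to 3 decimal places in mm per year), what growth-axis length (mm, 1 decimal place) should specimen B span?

Specimen A: after corrections the count is 385 − 6 + 12 = 391 growth lines.
A: 81.4 mm over 391 years gives 81.4 / 391 ≈ 0.208 mm/yr.
B's length ≈ 0.208 × 189 = 39.3 mm.

39.3 mm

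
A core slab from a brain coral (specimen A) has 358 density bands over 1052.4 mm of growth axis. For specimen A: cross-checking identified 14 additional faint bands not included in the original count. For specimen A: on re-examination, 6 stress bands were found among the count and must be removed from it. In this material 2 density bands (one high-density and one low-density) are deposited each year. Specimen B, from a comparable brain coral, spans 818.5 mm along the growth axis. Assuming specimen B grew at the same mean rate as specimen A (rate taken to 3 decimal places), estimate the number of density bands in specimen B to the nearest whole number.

285 density bands

Specimen A: true density band count = 358 − 6 + 14 = 366.
Specimen A: 366 density bands at 2 per year is 366 / 2 = 183 years.
A: 1052.4 mm over 183 years gives 1052.4 / 183 ≈ 5.751 mm/year.
For B, 818.5 / 5.751 = 142.32 years; at 2 density bands per year that is 142.32 × 2 ≈ 285 density bands.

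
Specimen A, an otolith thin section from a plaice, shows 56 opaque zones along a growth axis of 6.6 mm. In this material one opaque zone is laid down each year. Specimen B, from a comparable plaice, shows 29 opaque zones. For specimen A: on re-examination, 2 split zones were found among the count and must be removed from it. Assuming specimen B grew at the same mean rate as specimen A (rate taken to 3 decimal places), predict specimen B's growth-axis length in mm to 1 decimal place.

Specimen A: true opaque zone count = 56 − 2 = 54.
A: 6.6 mm over 54 years gives 6.6 / 54 ≈ 0.122 mm per year.
Length of B = 0.122 × 29 = 3.5 mm.

3.5 mm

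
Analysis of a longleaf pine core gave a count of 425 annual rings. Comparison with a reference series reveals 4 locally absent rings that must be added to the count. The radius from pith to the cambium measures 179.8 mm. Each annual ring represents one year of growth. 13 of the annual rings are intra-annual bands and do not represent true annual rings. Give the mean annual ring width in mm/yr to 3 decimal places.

0.432 mm/yr

After corrections the count is 425 − 13 + 4 = 416 annual rings.
Extension rate ≈ 179.8 / 416 = 0.432 mm/yr.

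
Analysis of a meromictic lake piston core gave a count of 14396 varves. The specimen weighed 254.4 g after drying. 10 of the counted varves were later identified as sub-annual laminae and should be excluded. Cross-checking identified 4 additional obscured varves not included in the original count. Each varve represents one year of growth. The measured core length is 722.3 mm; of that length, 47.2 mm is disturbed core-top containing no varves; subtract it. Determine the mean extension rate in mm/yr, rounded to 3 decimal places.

Adjusted count: 14396 − 10 + 4 = 14390 varves.
Net length = 722.3 − 47.2 = 675.1 mm.
Mean rate = 675.1 mm / 14390 years ≈ 0.047 mm/yr.

0.047 mm/yr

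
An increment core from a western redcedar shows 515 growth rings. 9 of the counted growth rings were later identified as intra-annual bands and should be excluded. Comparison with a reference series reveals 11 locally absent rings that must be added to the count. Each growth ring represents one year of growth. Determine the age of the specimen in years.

After corrections the count is 515 − 9 + 11 = 517 growth rings.
With a one-to-one growth ring periodicity this is 517 years.

517 years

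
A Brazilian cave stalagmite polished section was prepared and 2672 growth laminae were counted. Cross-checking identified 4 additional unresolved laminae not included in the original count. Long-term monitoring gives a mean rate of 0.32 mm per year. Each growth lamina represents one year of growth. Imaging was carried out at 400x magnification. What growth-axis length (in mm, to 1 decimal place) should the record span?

856.3 mm

After corrections the count is 2672 + 4 = 2676 growth laminae.
2676 years at 0.32 mm/year gives 0.32 × 2676 = 856.3 mm.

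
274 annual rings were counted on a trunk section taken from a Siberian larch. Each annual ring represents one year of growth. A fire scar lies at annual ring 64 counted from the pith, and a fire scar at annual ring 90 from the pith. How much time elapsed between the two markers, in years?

26 years

The two markers are separated by 90 − 64 = 26 annual rings.
At one annual ring per year, 26 years elapsed between them.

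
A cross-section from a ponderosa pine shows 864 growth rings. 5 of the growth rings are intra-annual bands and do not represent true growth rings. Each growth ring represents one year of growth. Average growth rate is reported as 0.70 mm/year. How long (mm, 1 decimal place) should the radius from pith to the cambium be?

Correcting the raw count gives 864 − 5 = 859 true growth rings.
Length ≈ 0.70 × 859 = 601.3 mm.

601.3 mm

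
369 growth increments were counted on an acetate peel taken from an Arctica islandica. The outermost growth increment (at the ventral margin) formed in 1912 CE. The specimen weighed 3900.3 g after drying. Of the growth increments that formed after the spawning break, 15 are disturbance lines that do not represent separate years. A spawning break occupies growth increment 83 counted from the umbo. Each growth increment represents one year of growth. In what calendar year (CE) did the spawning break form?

1641 CE

369 − 83 = 286 growth increments lie beyond the spawning break toward the ventral margin.
286 − 15 false = 271 true growth increments after the spawning break.
1912 − 271 = 1641 CE.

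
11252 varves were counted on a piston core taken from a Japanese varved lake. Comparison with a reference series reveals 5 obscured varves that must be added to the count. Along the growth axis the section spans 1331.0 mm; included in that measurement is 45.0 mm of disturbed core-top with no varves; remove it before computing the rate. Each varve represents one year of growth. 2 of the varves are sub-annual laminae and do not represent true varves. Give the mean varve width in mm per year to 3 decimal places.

After corrections the count is 11252 − 2 + 5 = 11255 varves.
Net length = 1331.0 − 45.0 = 1286.0 mm.
Extension rate ≈ 1286.0 / 11255 = 0.114 mm per year.

0.114 mm per year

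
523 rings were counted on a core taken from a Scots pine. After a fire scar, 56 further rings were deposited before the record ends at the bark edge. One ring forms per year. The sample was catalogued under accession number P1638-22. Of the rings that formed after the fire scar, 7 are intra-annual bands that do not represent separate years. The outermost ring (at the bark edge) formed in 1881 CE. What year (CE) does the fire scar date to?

56 rings formed after the fire scar.
Removing the 7 false rings leaves 56 − 7 = 49 true rings beyond the fire scar.
1881 − 49 = 1832 CE.

1832 CE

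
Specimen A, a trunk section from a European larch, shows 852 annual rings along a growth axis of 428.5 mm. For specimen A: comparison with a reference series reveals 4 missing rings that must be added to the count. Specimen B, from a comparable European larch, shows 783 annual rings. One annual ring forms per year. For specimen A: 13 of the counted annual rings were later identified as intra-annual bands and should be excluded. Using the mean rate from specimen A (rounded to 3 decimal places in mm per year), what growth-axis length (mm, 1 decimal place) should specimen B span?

Specimen A: after corrections the count is 852 − 13 + 4 = 843 annual rings.
A: Mean rate = 428.5 mm / 843 years ≈ 0.508 mm/yr.
Length of B = 0.508 × 783 = 397.8 mm.

397.8 mm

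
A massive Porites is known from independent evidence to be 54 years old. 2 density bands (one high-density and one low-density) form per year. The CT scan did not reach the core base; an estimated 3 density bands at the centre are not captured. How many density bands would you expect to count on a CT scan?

54 years at 2 density bands per year gives 54 × 2 = 108 density bands.
Subtracting the 3 density bands not captured gives 108 − 3 = 105 density bands in the record.

105 density bands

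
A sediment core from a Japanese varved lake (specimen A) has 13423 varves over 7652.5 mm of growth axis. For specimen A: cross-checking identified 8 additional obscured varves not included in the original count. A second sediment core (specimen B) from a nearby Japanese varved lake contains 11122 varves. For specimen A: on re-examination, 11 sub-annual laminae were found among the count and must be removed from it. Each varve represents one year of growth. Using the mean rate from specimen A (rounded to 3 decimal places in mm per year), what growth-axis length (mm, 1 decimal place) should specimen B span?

6339.5 mm

Specimen A: after corrections the count is 13423 − 11 + 8 = 13420 varves.
A: Extension rate ≈ 7652.5 / 13420 = 0.570 mm/yr.
B's length ≈ 0.570 × 11122 = 6339.5 mm.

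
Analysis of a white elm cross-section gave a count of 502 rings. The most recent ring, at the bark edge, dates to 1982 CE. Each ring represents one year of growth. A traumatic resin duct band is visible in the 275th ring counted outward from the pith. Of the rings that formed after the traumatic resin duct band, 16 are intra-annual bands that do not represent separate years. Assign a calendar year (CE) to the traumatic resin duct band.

The traumatic resin duct band sits at ring 275 from the pith, so 502 − 275 = 227 rings formed after it.
Excluding 16 false rings: 227 − 16 = 211.
Counting back 211 years from 1982 CE places the traumatic resin duct band in 1982 − 211 = 1771 CE.

1771 CE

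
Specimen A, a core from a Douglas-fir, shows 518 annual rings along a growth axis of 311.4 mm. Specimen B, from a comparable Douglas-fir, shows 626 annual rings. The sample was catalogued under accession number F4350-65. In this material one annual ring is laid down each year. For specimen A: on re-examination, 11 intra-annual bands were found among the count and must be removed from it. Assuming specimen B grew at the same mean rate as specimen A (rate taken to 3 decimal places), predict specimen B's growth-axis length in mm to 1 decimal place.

Specimen A: true annual ring count = 518 − 11 = 507.
A: Extension rate ≈ 311.4 / 507 = 0.614 mm per year.
B's length ≈ 0.614 × 626 = 384.4 mm.

384.4 mm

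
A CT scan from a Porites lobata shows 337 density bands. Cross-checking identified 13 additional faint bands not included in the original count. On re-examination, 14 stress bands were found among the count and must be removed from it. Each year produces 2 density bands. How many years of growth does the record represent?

168 yr

True density band count = 337 − 14 + 13 = 336.
336 density bands at 2 per year is 336 / 2 = 168 years.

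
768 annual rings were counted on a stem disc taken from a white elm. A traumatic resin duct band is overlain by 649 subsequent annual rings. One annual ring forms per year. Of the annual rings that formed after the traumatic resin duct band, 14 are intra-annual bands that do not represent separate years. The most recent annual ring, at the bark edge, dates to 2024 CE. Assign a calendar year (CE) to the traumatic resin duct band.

There are 649 annual rings younger than the traumatic resin duct band.
Excluding 14 false annual rings: 649 − 14 = 635.
2024 − 635 = 1389 CE.

1389 CE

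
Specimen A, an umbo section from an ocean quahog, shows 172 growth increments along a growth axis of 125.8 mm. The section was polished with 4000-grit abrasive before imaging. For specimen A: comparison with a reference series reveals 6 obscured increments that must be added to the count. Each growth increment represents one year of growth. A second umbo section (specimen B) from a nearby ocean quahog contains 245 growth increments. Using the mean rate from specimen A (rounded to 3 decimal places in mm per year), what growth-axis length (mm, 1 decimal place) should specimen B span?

173.2 mm

Specimen A: correcting the raw count gives 172 + 6 = 178 true growth increments.
A: Mean rate = 125.8 mm / 178 years ≈ 0.707 mm per year.
Length of B = 0.707 × 245 = 173.2 mm.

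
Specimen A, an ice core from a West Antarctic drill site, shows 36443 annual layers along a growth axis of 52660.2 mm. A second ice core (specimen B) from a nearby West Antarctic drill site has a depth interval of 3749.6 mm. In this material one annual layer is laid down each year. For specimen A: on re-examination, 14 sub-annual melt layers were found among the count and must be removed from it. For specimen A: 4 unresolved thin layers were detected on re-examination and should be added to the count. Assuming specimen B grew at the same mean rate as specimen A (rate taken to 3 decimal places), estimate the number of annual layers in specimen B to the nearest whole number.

Specimen A: correcting the raw count gives 36443 − 14 + 4 = 36433 true annual layers.
A: 52660.2 mm over 36433 years gives 52660.2 / 36433 ≈ 1.445 mm/yr.
Specimen B: 3749.6 mm / 1.445 mm per year = 2594.88 years ≈ 2595 annual layers.

2595 annual layers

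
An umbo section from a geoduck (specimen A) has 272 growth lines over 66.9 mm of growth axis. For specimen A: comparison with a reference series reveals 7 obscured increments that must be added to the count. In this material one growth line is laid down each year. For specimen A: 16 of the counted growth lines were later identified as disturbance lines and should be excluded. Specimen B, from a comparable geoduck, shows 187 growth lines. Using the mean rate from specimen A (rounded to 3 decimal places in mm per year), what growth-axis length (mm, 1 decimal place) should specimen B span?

47.5 mm

Specimen A: adjusted count: 272 − 16 + 7 = 263 growth lines.
A: 66.9 mm over 263 years gives 66.9 / 263 ≈ 0.254 mm/year.
For B, 0.254 mm/year × 187 years = 47.5 mm.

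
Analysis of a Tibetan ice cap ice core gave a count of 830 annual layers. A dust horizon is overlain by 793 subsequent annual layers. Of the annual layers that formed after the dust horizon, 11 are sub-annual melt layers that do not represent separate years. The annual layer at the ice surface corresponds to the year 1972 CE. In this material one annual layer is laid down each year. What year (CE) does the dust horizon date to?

793 annual layers post-date the dust horizon.
Removing the 11 false annual layers leaves 793 − 11 = 782 true annual layers beyond the dust horizon.
Counting back 782 years from 1972 CE places the dust horizon in 1972 − 782 = 1190 CE.

1190 CE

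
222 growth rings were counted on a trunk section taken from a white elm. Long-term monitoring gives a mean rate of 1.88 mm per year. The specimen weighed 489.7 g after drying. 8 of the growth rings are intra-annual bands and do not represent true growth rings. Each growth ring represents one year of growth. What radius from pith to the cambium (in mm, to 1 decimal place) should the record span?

402.3 mm

Adjusted count: 222 − 8 = 214 growth rings.
Length ≈ 1.88 × 214 = 402.3 mm.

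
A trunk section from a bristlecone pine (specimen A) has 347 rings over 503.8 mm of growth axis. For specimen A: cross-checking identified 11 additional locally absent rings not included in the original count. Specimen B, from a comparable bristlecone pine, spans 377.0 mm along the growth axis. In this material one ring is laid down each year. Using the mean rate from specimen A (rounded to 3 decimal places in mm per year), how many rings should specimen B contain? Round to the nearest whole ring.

Specimen A: adjusted count: 347 + 11 = 358 rings.
A: Extension rate ≈ 503.8 / 358 = 1.407 mm/yr.
Specimen B: 377.0 mm / 1.407 mm per year = 267.95 years ≈ 268 rings.

268 rings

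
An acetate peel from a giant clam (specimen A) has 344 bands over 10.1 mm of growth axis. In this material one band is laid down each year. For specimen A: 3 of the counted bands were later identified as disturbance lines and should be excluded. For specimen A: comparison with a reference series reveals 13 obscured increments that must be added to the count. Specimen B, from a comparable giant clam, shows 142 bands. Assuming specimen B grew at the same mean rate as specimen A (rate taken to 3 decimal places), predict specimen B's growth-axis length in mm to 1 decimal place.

Specimen A: true band count = 344 − 3 + 13 = 354.
A: 10.1 mm over 354 years gives 10.1 / 354 ≈ 0.029 mm per year.
B's length ≈ 0.029 × 142 = 4.1 mm.

4.1 mm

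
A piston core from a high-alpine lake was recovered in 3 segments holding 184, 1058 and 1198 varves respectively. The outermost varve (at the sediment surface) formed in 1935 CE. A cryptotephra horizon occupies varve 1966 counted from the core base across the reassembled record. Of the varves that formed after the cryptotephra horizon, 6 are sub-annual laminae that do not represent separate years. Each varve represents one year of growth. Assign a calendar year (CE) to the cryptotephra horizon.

Total varves = 184 + 1058 + 1198 = 2440.
Between varve 1966 and the sediment surface there are 2440 − 1966 = 474 varves.
Excluding 6 false varves: 474 − 6 = 468.
Counting back 468 years from 1935 CE places the cryptotephra horizon in 1935 − 468 = 1467 CE.

1467 CE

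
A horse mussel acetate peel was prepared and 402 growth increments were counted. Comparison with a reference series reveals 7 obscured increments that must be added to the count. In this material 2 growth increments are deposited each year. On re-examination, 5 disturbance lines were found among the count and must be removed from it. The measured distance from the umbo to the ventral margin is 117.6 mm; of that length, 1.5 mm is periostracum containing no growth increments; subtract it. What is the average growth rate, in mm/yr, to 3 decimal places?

0.575 mm/yr

After corrections the count is 402 − 5 + 7 = 404 growth increments.
With 2 growth increments per year, 404 / 2 = 202 years.
Net length = 117.6 − 1.5 = 116.1 mm.
Mean rate = 116.1 mm / 202 years ≈ 0.575 mm/yr.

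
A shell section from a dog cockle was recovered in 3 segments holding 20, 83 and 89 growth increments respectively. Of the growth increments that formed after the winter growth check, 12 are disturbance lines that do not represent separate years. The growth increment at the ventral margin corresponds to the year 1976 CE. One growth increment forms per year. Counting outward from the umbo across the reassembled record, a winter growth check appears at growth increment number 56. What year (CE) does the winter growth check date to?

Total growth increments = 20 + 83 + 89 = 192.
192 − 56 = 136 growth increments lie beyond the winter growth check toward the ventral margin.
Excluding 12 false growth increments: 136 − 12 = 124.
Counting back 124 years from 1976 CE places the winter growth check in 1976 − 124 = 1852 CE.

1852 CE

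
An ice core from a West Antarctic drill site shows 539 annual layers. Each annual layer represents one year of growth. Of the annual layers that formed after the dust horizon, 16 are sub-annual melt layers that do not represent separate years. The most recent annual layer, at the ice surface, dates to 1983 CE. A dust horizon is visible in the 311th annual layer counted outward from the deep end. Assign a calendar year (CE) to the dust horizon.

1771 CE

The dust horizon sits at annual layer 311 from the deep end, so 539 − 311 = 228 annual layers formed after it.
Excluding 16 false annual layers: 228 − 16 = 212.
Counting back 212 years from 1983 CE places the dust horizon in 1983 − 212 = 1771 CE.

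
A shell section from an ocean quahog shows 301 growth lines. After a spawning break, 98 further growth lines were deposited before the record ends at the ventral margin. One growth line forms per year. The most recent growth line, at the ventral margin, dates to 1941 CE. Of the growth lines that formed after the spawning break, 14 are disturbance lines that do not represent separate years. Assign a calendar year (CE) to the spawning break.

98 growth lines post-date the spawning break.
Removing the 14 false growth lines leaves 98 − 14 = 84 true growth lines beyond the spawning break.
1941 − 84 = 1857 CE.

1857 CE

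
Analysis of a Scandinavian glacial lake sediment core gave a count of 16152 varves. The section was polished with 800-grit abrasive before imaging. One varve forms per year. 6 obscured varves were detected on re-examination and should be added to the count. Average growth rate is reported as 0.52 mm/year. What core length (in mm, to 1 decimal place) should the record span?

Correcting the raw count gives 16152 + 6 = 16158 true varves.
Predicted length = 0.52 mm/year × 16158 years = 8402.2 mm.

8402.2 mm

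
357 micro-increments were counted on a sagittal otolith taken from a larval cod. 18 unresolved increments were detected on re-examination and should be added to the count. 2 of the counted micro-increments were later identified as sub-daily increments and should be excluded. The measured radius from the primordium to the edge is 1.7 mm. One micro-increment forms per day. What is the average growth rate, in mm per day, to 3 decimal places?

After corrections the count is 357 − 2 + 18 = 373 micro-increments.
Extension rate ≈ 1.7 / 373 = 0.005 mm per day.

0.005 mm per day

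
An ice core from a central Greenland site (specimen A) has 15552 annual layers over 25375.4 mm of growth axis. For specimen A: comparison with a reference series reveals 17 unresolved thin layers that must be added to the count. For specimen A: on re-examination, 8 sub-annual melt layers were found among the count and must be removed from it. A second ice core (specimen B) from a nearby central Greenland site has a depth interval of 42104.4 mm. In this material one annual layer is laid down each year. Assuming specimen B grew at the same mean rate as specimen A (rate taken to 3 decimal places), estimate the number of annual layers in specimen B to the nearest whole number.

Specimen A: true annual layer count = 15552 − 8 + 17 = 15561.
A: Extension rate ≈ 25375.4 / 15561 = 1.631 mm/year.
For B, 42104.4 / 1.631 = 25815.08 years ≈ 25815 annual layers.

25815 annual layers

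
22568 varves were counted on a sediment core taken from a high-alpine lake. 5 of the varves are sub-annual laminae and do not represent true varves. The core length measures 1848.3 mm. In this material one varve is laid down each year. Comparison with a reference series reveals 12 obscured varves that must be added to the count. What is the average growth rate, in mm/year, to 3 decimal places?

0.082 mm/year

Correcting the raw count gives 22568 − 5 + 12 = 22575 true varves.
1848.3 mm over 22575 years gives 1848.3 / 22575 ≈ 0.082 mm/year.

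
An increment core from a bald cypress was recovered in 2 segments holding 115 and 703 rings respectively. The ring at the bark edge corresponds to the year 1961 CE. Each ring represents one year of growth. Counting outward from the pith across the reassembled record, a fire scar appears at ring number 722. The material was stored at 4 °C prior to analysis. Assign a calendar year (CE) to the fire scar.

1865 CE

Total rings = 115 + 703 = 818.
818 − 722 = 96 rings lie beyond the fire scar toward the bark edge.
Counting back 96 years from 1961 CE places the fire scar in 1961 − 96 = 1865 CE.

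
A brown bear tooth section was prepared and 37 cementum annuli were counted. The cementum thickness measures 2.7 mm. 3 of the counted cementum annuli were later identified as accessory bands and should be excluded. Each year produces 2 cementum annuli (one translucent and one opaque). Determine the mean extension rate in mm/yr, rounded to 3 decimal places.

0.159 mm/yr

Correcting the raw count gives 37 − 3 = 34 true cementum annuli.
Dividing by 2 cementum annuli per year: 34 / 2 = 17 years.
Mean rate = 2.7 mm / 17 years ≈ 0.159 mm/yr.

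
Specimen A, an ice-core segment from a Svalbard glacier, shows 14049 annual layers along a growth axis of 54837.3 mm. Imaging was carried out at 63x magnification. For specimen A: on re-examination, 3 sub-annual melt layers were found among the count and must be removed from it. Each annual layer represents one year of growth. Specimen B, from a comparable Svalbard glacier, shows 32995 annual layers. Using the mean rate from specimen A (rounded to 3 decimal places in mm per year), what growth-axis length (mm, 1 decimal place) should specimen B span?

Specimen A: true annual layer count = 14049 − 3 = 14046.
A: Extension rate ≈ 54837.3 / 14046 = 3.904 mm per year.
For B, 3.904 mm/year × 32995 years = 128812.5 mm.

128812.5 mm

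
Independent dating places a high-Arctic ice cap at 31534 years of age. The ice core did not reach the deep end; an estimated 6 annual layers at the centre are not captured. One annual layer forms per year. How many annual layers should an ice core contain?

31528 annual layers

One annual layer per year gives 31534 annual layers over 31534 years.
Subtracting the 6 annual layers not captured gives 31534 − 6 = 31528 annual layers in the record.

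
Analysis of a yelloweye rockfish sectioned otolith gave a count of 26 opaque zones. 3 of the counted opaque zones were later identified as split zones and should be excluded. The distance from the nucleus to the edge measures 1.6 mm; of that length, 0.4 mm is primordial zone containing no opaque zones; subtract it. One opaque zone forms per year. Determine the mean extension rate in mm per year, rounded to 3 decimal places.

0.052 mm per year

Correcting the raw count gives 26 − 3 = 23 true opaque zones.
The growth record spans 1.6 − 0.4 = 1.2 mm.
Extension rate ≈ 1.2 / 23 = 0.052 mm per year.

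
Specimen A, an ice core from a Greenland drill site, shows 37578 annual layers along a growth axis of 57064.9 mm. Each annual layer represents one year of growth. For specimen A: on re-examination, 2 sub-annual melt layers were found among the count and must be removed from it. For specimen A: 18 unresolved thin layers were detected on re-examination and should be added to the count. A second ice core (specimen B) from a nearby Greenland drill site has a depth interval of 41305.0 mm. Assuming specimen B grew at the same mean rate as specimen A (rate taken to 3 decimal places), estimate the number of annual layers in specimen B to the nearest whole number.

Specimen A: adjusted count: 37578 − 2 + 18 = 37594 annual layers.
A: 57064.9 mm over 37594 years gives 57064.9 / 37594 ≈ 1.518 mm/yr.
Specimen B: 41305.0 mm / 1.518 mm per year = 27210.14 years ≈ 27210 annual layers.

27210 annual layers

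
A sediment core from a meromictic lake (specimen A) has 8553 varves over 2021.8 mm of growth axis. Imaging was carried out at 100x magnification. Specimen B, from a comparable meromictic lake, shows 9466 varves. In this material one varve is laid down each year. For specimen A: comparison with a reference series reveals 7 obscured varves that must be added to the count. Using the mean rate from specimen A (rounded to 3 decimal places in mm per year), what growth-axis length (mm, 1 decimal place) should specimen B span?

Specimen A: correcting the raw count gives 8553 + 7 = 8560 true varves.
A: Extension rate ≈ 2021.8 / 8560 = 0.236 mm/yr.
For B, 0.236 mm/year × 9466 years = 2234.0 mm.

2234.0 mm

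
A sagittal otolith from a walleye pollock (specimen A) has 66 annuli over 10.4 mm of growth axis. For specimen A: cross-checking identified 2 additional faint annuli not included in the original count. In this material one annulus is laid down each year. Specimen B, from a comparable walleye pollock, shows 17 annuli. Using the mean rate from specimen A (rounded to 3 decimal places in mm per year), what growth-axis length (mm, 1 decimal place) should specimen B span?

Specimen A: adjusted count: 66 + 2 = 68 annuli.
A: Extension rate ≈ 10.4 / 68 = 0.153 mm per year.
For B, 0.153 mm/year × 17 years = 2.6 mm.

2.6 mm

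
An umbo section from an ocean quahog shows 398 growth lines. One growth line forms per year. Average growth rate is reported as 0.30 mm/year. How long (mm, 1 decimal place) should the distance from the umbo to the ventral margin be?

398 years of growth are recorded.
Length ≈ 0.30 × 398 = 119.4 mm.

119.4 mm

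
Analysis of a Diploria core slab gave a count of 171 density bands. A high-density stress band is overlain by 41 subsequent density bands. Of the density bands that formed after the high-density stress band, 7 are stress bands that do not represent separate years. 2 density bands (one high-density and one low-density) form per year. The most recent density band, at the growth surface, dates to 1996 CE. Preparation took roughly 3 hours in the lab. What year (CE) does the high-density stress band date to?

41 density bands formed after the high-density stress band.
41 − 7 false = 34 true density bands after the high-density stress band.
With 2 density bands per year, 34 / 2 = 17 years.
1996 − 17 = 1979 CE.

1979 CE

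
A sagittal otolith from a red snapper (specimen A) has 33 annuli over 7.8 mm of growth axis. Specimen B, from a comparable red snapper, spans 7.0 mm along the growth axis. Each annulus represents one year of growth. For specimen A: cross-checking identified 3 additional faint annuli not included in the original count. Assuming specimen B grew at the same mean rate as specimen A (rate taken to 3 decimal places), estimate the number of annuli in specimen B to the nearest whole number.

Specimen A: correcting the raw count gives 33 + 3 = 36 true annuli.
A: Mean rate = 7.8 mm / 36 years ≈ 0.217 mm/yr.
For B, 7.0 / 0.217 = 32.26 years ≈ 32 annuli.

32 annuli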